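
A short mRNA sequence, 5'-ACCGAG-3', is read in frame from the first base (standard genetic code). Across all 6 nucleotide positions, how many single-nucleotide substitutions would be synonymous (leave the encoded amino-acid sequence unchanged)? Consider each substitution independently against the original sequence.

Codon 1 (ACC, Thr): 3 synonymous substitutions.
Codon 2 (GAG, Glu): 1 synonymous substitution.
Total: 3 + 1 = 4.

4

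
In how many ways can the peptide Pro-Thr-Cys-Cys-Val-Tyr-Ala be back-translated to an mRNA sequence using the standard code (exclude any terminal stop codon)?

2048

Pro: 4 codons.
Thr: 4 codons.
Cys: 2 codons.
Cys: 2 codons.
Val: 4 codons.
Tyr: 2 codons.
Ala: 4 codons.
4 × 4 × 2 × 2 × 4 × 2 × 4 = 2048.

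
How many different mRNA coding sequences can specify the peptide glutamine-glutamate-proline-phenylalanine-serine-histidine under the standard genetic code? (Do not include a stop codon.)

384

Gln: 2 codons.
Glu: 2 codons.
Pro: 4 codons.
Phe: 2 codons.
Ser: 6 codons.
His: 2 codons.
2 × 2 × 4 × 2 × 6 × 2 = 384.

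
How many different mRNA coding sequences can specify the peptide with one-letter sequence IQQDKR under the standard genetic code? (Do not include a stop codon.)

Ile: 3 codons.
Gln: 2 codons.
Gln: 2 codons.
Asp: 2 codons.
Lys: 2 codons.
Arg: 6 codons.
3 × 2 × 2 × 2 × 2 × 6 = 288.

288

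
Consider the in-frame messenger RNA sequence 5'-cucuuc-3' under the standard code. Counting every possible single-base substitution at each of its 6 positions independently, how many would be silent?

4

Codon 1 (CUC, Leu): 3 synonymous substitutions.
Codon 2 (UUC, Phe): 1 synonymous substitution.
Total: 3 + 1 = 4.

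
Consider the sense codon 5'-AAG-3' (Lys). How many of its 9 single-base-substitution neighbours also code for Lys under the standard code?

Position 1: none → 0 synonymous.
Position 2: none → 0 synonymous.
Position 3: AAA → 1 synonymous.
Total: 0 + 0 + 1 = 1.

1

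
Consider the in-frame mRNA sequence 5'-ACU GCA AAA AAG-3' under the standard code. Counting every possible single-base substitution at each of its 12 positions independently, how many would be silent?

Codon 1 (ACU, Thr): 3 synonymous substitutions.
Codon 2 (GCA, Ala): 3 synonymous substitutions.
Codon 3 (AAA, Lys): 1 synonymous substitution.
Codon 4 (AAG, Lys): 1 synonymous substitution.
Total: 3 + 3 + 1 + 1 = 8.

8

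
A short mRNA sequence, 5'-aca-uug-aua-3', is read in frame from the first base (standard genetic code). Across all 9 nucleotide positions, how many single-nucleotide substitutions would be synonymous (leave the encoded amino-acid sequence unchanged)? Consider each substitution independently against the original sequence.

Codon 1 (ACA, Thr): 3 synonymous substitutions.
Codon 2 (UUG, Leu): 2 synonymous substitutions.
Codon 3 (AUA, Ile): 2 synonymous substitutions.
Total: 3 + 2 + 2 = 7.

7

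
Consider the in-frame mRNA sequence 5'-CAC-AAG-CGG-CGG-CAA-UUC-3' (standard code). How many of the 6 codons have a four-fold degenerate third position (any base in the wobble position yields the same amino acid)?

Codon 1 CAC (His): third position 2-fold.
Codon 2 AAG (Lys): third position 2-fold.
Codon 3 CGG (Arg): third position 4-fold.
Codon 4 CGG (Arg): third position 4-fold.
Codon 5 CAA (Gln): third position 2-fold.
Codon 6 UUC (Phe): third position 2-fold.
Four-fold degenerate third positions: 2.

2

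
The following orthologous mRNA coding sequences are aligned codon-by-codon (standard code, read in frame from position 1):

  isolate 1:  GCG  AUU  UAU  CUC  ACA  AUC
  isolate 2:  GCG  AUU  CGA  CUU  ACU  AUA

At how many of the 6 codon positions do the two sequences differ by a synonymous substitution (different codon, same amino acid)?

Codon 1: GCG Ala / GCG Ala — identical.
Codon 2: AUU Ile / AUU Ile — identical.
Codon 3: UAU Tyr / CGA Arg — nonsynonymous.
Codon 4: CUC Leu / CUU Leu — synonymous.
Codon 5: ACA Thr / ACU Thr — synonymous.
Codon 6: AUC Ile / AUA Ile — synonymous.
Synonymous differences: 3.

3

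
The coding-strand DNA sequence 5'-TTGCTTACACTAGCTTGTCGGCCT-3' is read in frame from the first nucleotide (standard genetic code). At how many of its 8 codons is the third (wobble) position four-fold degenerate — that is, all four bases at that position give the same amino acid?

6

Codon 1 TTG (Leu): third position 2-fold.
Codon 2 CTT (Leu): third position 4-fold.
Codon 3 ACA (Thr): third position 4-fold.
Codon 4 CTA (Leu): third position 4-fold.
Codon 5 GCT (Ala): third position 4-fold.
Codon 6 TGT (Cys): third position 2-fold.
Codon 7 CGG (Arg): third position 4-fold.
Codon 8 CCT (Pro): third position 4-fold.
Four-fold degenerate third positions: 6.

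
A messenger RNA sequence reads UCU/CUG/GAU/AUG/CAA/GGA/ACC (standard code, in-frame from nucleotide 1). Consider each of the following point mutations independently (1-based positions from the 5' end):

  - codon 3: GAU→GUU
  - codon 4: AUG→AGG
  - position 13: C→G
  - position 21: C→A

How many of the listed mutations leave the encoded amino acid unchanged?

1

Codon 3: GAU (Asp) → GUU (Val) — missense.
Codon 4: AUG (Met) → AGG (Arg) — missense.
Codon 5: CAA (Gln) → GAA (Glu) — missense.
Codon 7: ACC (Thr) → ACA (Thr) — synonymous.
Synonymous: 1 of 4.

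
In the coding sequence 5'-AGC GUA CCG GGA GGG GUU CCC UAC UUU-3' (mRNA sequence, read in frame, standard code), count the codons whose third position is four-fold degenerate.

Codon 1 AGC (Ser): third position 2-fold.
Codon 2 GUA (Val): third position 4-fold.
Codon 3 CCG (Pro): third position 4-fold.
Codon 4 GGA (Gly): third position 4-fold.
Codon 5 GGG (Gly): third position 4-fold.
Codon 6 GUU (Val): third position 4-fold.
Codon 7 CCC (Pro): third position 4-fold.
Codon 8 UAC (Tyr): third position 2-fold.
Codon 9 UUU (Phe): third position 2-fold.
Four-fold degenerate third positions: 6.

6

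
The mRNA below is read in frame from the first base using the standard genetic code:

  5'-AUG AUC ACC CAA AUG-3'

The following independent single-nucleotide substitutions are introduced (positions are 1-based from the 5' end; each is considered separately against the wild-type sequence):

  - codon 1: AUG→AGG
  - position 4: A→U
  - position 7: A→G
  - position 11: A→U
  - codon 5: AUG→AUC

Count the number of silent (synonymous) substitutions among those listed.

0

Codon 1: AUG (Met) → AGG (Arg) — missense.
Codon 2: AUC (Ile) → UUC (Phe) — missense.
Codon 3: ACC (Thr) → GCC (Ala) — missense.
Codon 4: CAA (Gln) → CUA (Leu) — missense.
Codon 5: AUG (Met) → AUC (Ile) — missense.
Synonymous: 0 of 5.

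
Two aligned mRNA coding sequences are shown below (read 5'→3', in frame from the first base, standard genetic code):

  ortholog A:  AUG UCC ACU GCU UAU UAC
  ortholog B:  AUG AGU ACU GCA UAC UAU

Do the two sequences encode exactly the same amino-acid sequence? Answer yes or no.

yes

Codon 1: AUG Met / AUG Met — identical.
Codon 2: UCC Ser / AGU Ser — synonymous.
Codon 3: ACU Thr / ACU Thr — identical.
Codon 4: GCU Ala / GCA Ala — synonymous.
Codon 5: UAU Tyr / UAC Tyr — synonymous.
Codon 6: UAC Tyr / UAU Tyr — synonymous.
Nonsynonymous differences: 0 → same protein.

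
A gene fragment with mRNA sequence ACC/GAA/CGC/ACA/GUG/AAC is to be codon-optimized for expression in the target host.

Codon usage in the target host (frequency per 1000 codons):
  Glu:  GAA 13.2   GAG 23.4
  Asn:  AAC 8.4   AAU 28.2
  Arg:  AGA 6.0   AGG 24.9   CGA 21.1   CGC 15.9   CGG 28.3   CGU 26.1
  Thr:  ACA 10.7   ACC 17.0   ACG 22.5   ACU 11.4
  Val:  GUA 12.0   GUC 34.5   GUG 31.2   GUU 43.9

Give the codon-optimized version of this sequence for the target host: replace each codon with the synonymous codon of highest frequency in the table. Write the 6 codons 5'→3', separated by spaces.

Codon 1 (Thr): best is ACG at 22.5.
Codon 2 (Glu): best is GAG at 23.4.
Codon 3 (Arg): best is CGG at 28.3.
Codon 4 (Thr): best is ACG at 22.5.
Codon 5 (Val): best is GUU at 43.9.
Codon 6 (Asn): best is AAU at 28.2.

ACG GAG CGG ACG GUU AAU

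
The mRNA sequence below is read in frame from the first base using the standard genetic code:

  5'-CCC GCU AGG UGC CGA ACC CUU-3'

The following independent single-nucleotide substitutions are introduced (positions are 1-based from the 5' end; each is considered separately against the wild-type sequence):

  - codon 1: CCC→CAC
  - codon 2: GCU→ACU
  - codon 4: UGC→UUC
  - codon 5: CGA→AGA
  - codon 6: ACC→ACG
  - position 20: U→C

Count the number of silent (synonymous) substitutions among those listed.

2

Codon 1: CCC (Pro) → CAC (His) — missense.
Codon 2: GCU (Ala) → ACU (Thr) — missense.
Codon 4: UGC (Cys) → UUC (Phe) — missense.
Codon 5: CGA (Arg) → AGA (Arg) — synonymous.
Codon 6: ACC (Thr) → ACG (Thr) — synonymous.
Codon 7: CUU (Leu) → CCU (Pro) — missense.
Synonymous: 2 of 6.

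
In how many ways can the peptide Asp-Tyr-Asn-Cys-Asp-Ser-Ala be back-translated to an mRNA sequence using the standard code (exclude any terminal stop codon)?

Asp: 2 codons.
Tyr: 2 codons.
Asn: 2 codons.
Cys: 2 codons.
Asp: 2 codons.
Ser: 6 codons.
Ala: 4 codons.
2 × 2 × 2 × 2 × 2 × 6 × 4 = 768.

768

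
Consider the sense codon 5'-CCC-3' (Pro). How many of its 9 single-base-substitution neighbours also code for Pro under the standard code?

Position 1: none → 0 synonymous.
Position 2: none → 0 synonymous.
Position 3: CCU, CCA, CCG → 3 synonymous.
Total: 0 + 0 + 3 = 3.

3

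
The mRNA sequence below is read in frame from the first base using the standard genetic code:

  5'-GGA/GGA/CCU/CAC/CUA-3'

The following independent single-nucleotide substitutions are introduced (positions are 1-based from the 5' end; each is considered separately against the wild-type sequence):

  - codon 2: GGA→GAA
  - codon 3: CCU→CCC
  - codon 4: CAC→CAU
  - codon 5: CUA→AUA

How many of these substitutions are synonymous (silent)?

Codon 2: GGA (Gly) → GAA (Glu) — missense.
Codon 3: CCU (Pro) → CCC (Pro) — synonymous.
Codon 4: CAC (His) → CAU (His) — synonymous.
Codon 5: CUA (Leu) → AUA (Ile) — missense.
Synonymous: 2 of 4.

2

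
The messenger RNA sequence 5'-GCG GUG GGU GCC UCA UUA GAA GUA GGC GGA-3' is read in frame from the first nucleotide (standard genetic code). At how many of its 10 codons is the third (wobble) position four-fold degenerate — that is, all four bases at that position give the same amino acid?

Codon 1 GCG (Ala): third position 4-fold.
Codon 2 GUG (Val): third position 4-fold.
Codon 3 GGU (Gly): third position 4-fold.
Codon 4 GCC (Ala): third position 4-fold.
Codon 5 UCA (Ser): third position 4-fold.
Codon 6 UUA (Leu): third position 2-fold.
Codon 7 GAA (Glu): third position 2-fold.
Codon 8 GUA (Val): third position 4-fold.
Codon 9 GGC (Gly): third position 4-fold.
Codon 10 GGA (Gly): third position 4-fold.
Four-fold degenerate third positions: 8.

8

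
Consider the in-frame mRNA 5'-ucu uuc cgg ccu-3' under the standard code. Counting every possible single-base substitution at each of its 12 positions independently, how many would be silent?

11

Codon 1 (UCU, Ser): 3 synonymous substitutions.
Codon 2 (UUC, Phe): 1 synonymous substitution.
Codon 3 (CGG, Arg): 4 synonymous substitutions.
Codon 4 (CCU, Pro): 3 synonymous substitutions.
Total: 3 + 1 + 4 + 3 = 11.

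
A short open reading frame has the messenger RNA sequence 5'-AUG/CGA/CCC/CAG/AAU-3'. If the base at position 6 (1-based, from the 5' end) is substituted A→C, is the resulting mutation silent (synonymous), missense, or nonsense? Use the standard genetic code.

Position 6 falls in codon 2: CGA → Arg.
After the substitution the codon is CGC → Arg.
Both encode Arg, so the change is synonymous.

silent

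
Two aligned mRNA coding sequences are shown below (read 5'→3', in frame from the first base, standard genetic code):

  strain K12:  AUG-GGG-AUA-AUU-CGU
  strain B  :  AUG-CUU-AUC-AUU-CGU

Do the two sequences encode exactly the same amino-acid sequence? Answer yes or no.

Codon 1: AUG Met / AUG Met — identical.
Codon 2: GGG Gly / CUU Leu — nonsynonymous.
Codon 3: AUA Ile / AUC Ile — synonymous.
Codon 4: AUU Ile / AUU Ile — identical.
Codon 5: CGU Arg / CGU Arg — identical.
Nonsynonymous differences: 1 → different protein.

no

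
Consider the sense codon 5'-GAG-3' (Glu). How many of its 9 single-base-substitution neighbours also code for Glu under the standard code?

Position 1: none → 0 synonymous.
Position 2: none → 0 synonymous.
Position 3: GAA → 1 synonymous.
Total: 0 + 0 + 1 = 1.

1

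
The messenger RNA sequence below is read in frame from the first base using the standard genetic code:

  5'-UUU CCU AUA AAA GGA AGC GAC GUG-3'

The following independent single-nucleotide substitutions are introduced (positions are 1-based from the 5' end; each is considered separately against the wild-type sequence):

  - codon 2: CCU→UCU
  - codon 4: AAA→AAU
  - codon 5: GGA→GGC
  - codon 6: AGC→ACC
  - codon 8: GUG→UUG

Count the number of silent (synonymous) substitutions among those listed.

Codon 2: CCU (Pro) → UCU (Ser) — missense.
Codon 4: AAA (Lys) → AAU (Asn) — missense.
Codon 5: GGA (Gly) → GGC (Gly) — synonymous.
Codon 6: AGC (Ser) → ACC (Thr) — missense.
Codon 8: GUG (Val) → UUG (Leu) — missense.
Synonymous: 1 of 5.

1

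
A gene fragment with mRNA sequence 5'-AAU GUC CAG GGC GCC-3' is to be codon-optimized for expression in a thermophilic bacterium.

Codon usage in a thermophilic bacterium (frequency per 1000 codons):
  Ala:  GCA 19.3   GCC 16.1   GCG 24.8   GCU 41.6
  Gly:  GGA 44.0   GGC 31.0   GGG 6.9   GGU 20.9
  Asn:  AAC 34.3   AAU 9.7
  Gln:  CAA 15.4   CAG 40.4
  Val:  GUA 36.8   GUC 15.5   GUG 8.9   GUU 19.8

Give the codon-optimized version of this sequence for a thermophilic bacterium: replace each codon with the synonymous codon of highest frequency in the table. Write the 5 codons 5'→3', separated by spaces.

AAC GUA CAG GGA GCU

Codon 1 (Asn): best is AAC at 34.3.
Codon 2 (Val): best is GUA at 36.8.
Codon 3 (Gln): best is CAG at 40.4.
Codon 4 (Gly): best is GGA at 44.0.
Codon 5 (Ala): best is GCU at 41.6.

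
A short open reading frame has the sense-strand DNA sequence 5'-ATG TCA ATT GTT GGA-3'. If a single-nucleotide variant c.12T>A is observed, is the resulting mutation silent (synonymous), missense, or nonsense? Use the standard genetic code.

silent

Position 12 falls in codon 4: GTT → Val.
After the substitution the codon is GTA → Val.
Both encode Val, so the change is synonymous.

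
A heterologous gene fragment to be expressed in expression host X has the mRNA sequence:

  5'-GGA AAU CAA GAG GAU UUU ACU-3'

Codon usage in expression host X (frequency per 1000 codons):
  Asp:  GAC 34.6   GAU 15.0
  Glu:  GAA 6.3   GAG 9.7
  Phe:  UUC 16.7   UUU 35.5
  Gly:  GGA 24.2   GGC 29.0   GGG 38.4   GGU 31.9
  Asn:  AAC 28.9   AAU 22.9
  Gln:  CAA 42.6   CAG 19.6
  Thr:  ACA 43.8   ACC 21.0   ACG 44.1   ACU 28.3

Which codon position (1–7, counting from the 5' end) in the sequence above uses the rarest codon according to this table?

4

Codon 1 GGA (Gly): 24.2 per 1000.
Codon 2 AAU (Asn): 22.9 per 1000.
Codon 3 CAA (Gln): 42.6 per 1000.
Codon 4 GAG (Glu): 9.7 per 1000.
Codon 5 GAU (Asp): 15.0 per 1000.
Codon 6 UUU (Phe): 35.5 per 1000.
Codon 7 ACU (Thr): 28.3 per 1000.
Lowest frequency is 9.7 at codon 4.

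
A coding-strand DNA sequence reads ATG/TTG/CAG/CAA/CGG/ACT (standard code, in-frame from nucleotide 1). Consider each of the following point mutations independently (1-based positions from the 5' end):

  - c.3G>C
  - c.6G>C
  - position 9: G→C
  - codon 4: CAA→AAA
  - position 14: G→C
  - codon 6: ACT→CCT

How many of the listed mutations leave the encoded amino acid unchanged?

0

Codon 1: ATG (Met) → ATC (Ile) — missense.
Codon 2: TTG (Leu) → TTC (Phe) — missense.
Codon 3: CAG (Gln) → CAC (His) — missense.
Codon 4: CAA (Gln) → AAA (Lys) — missense.
Codon 5: CGG (Arg) → CCG (Pro) — missense.
Codon 6: ACT (Thr) → CCT (Pro) — missense.
Synonymous: 0 of 6.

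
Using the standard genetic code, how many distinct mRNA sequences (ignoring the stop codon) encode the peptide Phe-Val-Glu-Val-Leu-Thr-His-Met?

Phe: 2 codons.
Val: 4 codons.
Glu: 2 codons.
Val: 4 codons.
Leu: 6 codons.
Thr: 4 codons.
His: 2 codons.
Met: 1 codon.
2 × 4 × 2 × 4 × 6 × 4 × 2 × 1 = 3072.

3072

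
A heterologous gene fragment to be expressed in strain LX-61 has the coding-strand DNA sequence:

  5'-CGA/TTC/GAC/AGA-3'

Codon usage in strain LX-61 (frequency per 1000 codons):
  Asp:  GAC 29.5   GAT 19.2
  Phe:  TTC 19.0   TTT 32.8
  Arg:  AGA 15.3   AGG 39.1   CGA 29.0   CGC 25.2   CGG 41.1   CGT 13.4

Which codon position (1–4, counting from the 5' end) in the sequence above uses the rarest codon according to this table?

4

Codon 1 CGA (Arg): 29.0 per 1000.
Codon 2 TTC (Phe): 19.0 per 1000.
Codon 3 GAC (Asp): 29.5 per 1000.
Codon 4 AGA (Arg): 15.3 per 1000.
Lowest frequency is 15.3 at codon 4.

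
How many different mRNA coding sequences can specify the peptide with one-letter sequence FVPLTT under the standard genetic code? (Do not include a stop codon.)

3072

Phe: 2 codons.
Val: 4 codons.
Pro: 4 codons.
Leu: 6 codons.
Thr: 4 codons.
Thr: 4 codons.
2 × 4 × 4 × 6 × 4 × 4 = 3072.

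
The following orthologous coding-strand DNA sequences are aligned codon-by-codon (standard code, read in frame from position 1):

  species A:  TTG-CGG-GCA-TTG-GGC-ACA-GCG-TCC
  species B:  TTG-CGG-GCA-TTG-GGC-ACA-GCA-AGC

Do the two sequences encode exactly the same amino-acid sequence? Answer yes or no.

Codon 1: TTG Leu / TTG Leu — identical.
Codon 2: CGG Arg / CGG Arg — identical.
Codon 3: GCA Ala / GCA Ala — identical.
Codon 4: TTG Leu / TTG Leu — identical.
Codon 5: GGC Gly / GGC Gly — identical.
Codon 6: ACA Thr / ACA Thr — identical.
Codon 7: GCG Ala / GCA Ala — synonymous.
Codon 8: TCC Ser / AGC Ser — synonymous.
Nonsynonymous differences: 0 → same protein.

yes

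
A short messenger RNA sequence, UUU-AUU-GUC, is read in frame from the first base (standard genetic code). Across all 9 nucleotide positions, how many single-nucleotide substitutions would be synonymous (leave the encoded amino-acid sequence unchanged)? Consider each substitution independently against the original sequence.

6

Codon 1 (UUU, Phe): 1 synonymous substitution.
Codon 2 (AUU, Ile): 2 synonymous substitutions.
Codon 3 (GUC, Val): 3 synonymous substitutions.
Total: 1 + 2 + 3 = 6.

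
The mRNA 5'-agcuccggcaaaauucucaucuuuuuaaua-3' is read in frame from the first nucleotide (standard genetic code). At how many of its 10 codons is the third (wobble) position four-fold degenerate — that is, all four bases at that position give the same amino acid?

Codon 1 AGC (Ser): third position 2-fold.
Codon 2 UCC (Ser): third position 4-fold.
Codon 3 GGC (Gly): third position 4-fold.
Codon 4 AAA (Lys): third position 2-fold.
Codon 5 AUU (Ile): third position 3-fold.
Codon 6 CUC (Leu): third position 4-fold.
Codon 7 AUC (Ile): third position 3-fold.
Codon 8 UUU (Phe): third position 2-fold.
Codon 9 UUA (Leu): third position 2-fold.
Codon 10 AUA (Ile): third position 3-fold.
Four-fold degenerate third positions: 3.

3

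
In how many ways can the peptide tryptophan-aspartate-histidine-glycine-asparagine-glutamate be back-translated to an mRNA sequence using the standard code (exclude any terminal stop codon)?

Trp: 1 codon.
Asp: 2 codons.
His: 2 codons.
Gly: 4 codons.
Asn: 2 codons.
Glu: 2 codons.
1 × 2 × 2 × 4 × 2 × 2 = 64.

64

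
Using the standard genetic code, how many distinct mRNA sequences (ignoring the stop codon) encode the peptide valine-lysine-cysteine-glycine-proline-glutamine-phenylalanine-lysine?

2048

Val: 4 codons.
Lys: 2 codons.
Cys: 2 codons.
Gly: 4 codons.
Pro: 4 codons.
Gln: 2 codons.
Phe: 2 codons.
Lys: 2 codons.
4 × 2 × 2 × 4 × 4 × 2 × 2 × 2 = 2048.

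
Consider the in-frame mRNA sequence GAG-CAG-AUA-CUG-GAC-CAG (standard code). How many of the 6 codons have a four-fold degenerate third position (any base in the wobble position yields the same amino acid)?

Codon 1 GAG (Glu): third position 2-fold.
Codon 2 CAG (Gln): third position 2-fold.
Codon 3 AUA (Ile): third position 3-fold.
Codon 4 CUG (Leu): third position 4-fold.
Codon 5 GAC (Asp): third position 2-fold.
Codon 6 CAG (Gln): third position 2-fold.
Four-fold degenerate third positions: 1.

1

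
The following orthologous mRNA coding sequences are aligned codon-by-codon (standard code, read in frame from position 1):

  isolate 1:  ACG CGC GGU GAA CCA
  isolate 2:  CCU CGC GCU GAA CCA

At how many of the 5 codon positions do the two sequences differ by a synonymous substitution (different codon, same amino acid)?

0

Codon 1: ACG Thr / CCU Pro — nonsynonymous.
Codon 2: CGC Arg / CGC Arg — identical.
Codon 3: GGU Gly / GCU Ala — nonsynonymous.
Codon 4: GAA Glu / GAA Glu — identical.
Codon 5: CCA Pro / CCA Pro — identical.
Synonymous differences: 0.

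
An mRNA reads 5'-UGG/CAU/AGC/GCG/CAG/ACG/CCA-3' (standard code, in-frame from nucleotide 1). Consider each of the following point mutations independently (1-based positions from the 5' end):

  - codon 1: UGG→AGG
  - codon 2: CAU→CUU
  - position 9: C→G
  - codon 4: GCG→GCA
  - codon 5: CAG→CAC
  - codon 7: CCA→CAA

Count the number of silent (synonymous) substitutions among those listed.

Codon 1: UGG (Trp) → AGG (Arg) — missense.
Codon 2: CAU (His) → CUU (Leu) — missense.
Codon 3: AGC (Ser) → AGG (Arg) — missense.
Codon 4: GCG (Ala) → GCA (Ala) — synonymous.
Codon 5: CAG (Gln) → CAC (His) — missense.
Codon 7: CCA (Pro) → CAA (Gln) — missense.
Synonymous: 1 of 6.

1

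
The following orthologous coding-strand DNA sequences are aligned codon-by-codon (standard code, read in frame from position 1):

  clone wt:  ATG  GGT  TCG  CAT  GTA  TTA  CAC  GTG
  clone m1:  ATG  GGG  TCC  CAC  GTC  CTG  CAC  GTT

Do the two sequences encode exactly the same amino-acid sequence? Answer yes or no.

yes

Codon 1: ATG Met / ATG Met — identical.
Codon 2: GGT Gly / GGG Gly — synonymous.
Codon 3: TCG Ser / TCC Ser — synonymous.
Codon 4: CAT His / CAC His — synonymous.
Codon 5: GTA Val / GTC Val — synonymous.
Codon 6: TTA Leu / CTG Leu — synonymous.
Codon 7: CAC His / CAC His — identical.
Codon 8: GTG Val / GTT Val — synonymous.
Nonsynonymous differences: 0 → same protein.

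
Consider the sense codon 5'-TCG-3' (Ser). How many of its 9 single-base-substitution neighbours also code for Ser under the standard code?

3

Position 1: none → 0 synonymous.
Position 2: none → 0 synonymous.
Position 3: TCT, TCC, TCA → 3 synonymous.
Total: 0 + 0 + 3 = 3.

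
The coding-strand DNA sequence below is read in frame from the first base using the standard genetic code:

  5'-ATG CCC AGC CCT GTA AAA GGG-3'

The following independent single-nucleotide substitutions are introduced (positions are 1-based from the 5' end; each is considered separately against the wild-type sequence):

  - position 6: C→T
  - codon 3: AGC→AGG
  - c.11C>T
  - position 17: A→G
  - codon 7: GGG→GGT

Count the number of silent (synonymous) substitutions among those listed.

2

Codon 2: CCC (Pro) → CCT (Pro) — synonymous.
Codon 3: AGC (Ser) → AGG (Arg) — missense.
Codon 4: CCT (Pro) → CTT (Leu) — missense.
Codon 6: AAA (Lys) → AGA (Arg) — missense.
Codon 7: GGG (Gly) → GGT (Gly) — synonymous.
Synonymous: 2 of 5.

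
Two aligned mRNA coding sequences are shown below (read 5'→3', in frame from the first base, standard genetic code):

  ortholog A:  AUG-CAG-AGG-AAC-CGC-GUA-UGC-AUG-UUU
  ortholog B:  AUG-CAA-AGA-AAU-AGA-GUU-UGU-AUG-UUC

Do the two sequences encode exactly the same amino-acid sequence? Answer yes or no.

Codon 1: AUG Met / AUG Met — identical.
Codon 2: CAG Gln / CAA Gln — synonymous.
Codon 3: AGG Arg / AGA Arg — synonymous.
Codon 4: AAC Asn / AAU Asn — synonymous.
Codon 5: CGC Arg / AGA Arg — synonymous.
Codon 6: GUA Val / GUU Val — synonymous.
Codon 7: UGC Cys / UGU Cys — synonymous.
Codon 8: AUG Met / AUG Met — identical.
Codon 9: UUU Phe / UUC Phe — synonymous.
Nonsynonymous differences: 0 → same protein.

yes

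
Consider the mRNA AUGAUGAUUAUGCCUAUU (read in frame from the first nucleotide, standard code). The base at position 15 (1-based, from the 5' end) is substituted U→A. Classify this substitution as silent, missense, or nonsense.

silent

Position 15 falls in codon 5: CCU → Pro.
After the substitution the codon is CCA → Pro.
Both encode Pro, so the change is synonymous.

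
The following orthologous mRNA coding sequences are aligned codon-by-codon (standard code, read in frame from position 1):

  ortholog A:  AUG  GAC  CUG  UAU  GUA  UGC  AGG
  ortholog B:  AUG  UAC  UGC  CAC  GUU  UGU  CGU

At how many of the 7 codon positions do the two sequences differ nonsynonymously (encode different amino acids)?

Codon 1: AUG Met / AUG Met — identical.
Codon 2: GAC Asp / UAC Tyr — nonsynonymous.
Codon 3: CUG Leu / UGC Cys — nonsynonymous.
Codon 4: UAU Tyr / CAC His — nonsynonymous.
Codon 5: GUA Val / GUU Val — synonymous.
Codon 6: UGC Cys / UGU Cys — synonymous.
Codon 7: AGG Arg / CGU Arg — synonymous.
Nonsynonymous differences: 3.

3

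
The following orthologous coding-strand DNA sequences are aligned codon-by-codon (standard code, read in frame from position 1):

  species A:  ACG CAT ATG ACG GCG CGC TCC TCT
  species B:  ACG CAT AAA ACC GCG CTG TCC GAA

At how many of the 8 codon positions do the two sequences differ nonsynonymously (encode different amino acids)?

3

Codon 1: ACG Thr / ACG Thr — identical.
Codon 2: CAT His / CAT His — identical.
Codon 3: ATG Met / AAA Lys — nonsynonymous.
Codon 4: ACG Thr / ACC Thr — synonymous.
Codon 5: GCG Ala / GCG Ala — identical.
Codon 6: CGC Arg / CTG Leu — nonsynonymous.
Codon 7: TCC Ser / TCC Ser — identical.
Codon 8: TCT Ser / GAA Glu — nonsynonymous.
Nonsynonymous differences: 3.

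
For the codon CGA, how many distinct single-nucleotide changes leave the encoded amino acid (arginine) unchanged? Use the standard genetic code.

Position 1: AGA → 1 synonymous.
Position 2: none → 0 synonymous.
Position 3: CGU, CGC, CGG → 3 synonymous.
Total: 1 + 0 + 3 = 4.

4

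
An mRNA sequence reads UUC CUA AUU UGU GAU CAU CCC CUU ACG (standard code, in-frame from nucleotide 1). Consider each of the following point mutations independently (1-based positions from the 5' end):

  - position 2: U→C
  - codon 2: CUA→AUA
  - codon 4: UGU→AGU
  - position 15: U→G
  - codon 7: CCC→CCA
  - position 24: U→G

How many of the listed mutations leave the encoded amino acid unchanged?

Codon 1: UUC (Phe) → UCC (Ser) — missense.
Codon 2: CUA (Leu) → AUA (Ile) — missense.
Codon 4: UGU (Cys) → AGU (Ser) — missense.
Codon 5: GAU (Asp) → GAG (Glu) — missense.
Codon 7: CCC (Pro) → CCA (Pro) — synonymous.
Codon 8: CUU (Leu) → CUG (Leu) — synonymous.
Synonymous: 2 of 6.

2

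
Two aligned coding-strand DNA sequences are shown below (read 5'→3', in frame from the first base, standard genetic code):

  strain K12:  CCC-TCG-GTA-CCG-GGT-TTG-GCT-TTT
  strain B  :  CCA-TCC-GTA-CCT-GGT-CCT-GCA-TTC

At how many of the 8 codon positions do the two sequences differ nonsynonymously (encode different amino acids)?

Codon 1: CCC Pro / CCA Pro — synonymous.
Codon 2: TCG Ser / TCC Ser — synonymous.
Codon 3: GTA Val / GTA Val — identical.
Codon 4: CCG Pro / CCT Pro — synonymous.
Codon 5: GGT Gly / GGT Gly — identical.
Codon 6: TTG Leu / CCT Pro — nonsynonymous.
Codon 7: GCT Ala / GCA Ala — synonymous.
Codon 8: TTT Phe / TTC Phe — synonymous.
Nonsynonymous differences: 1.

1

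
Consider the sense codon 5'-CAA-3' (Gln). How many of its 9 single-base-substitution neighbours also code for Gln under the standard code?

1

Position 1: none → 0 synonymous.
Position 2: none → 0 synonymous.
Position 3: CAG → 1 synonymous.
Total: 0 + 0 + 1 = 1.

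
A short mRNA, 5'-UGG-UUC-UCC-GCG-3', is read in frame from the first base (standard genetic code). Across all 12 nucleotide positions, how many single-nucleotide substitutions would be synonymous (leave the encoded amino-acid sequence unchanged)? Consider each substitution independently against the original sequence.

7

Codon 1 (UGG, Trp): 0 synonymous substitutions.
Codon 2 (UUC, Phe): 1 synonymous substitution.
Codon 3 (UCC, Ser): 3 synonymous substitutions.
Codon 4 (GCG, Ala): 3 synonymous substitutions.
Total: 0 + 1 + 3 + 3 = 7.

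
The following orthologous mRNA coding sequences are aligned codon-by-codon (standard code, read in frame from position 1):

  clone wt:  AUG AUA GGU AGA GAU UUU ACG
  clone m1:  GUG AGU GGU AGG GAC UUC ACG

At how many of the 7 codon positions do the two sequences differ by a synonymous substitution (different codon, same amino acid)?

3

Codon 1: AUG Met / GUG Val — nonsynonymous.
Codon 2: AUA Ile / AGU Ser — nonsynonymous.
Codon 3: GGU Gly / GGU Gly — identical.
Codon 4: AGA Arg / AGG Arg — synonymous.
Codon 5: GAU Asp / GAC Asp — synonymous.
Codon 6: UUU Phe / UUC Phe — synonymous.
Codon 7: ACG Thr / ACG Thr — identical.
Synonymous differences: 3.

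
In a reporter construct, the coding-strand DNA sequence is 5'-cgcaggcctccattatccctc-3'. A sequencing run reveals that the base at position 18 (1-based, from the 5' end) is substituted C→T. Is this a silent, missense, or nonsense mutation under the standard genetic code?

Position 18 falls in codon 6: TCC → Ser.
After the substitution the codon is TCT → Ser.
Both encode Ser, so the change is synonymous.

silent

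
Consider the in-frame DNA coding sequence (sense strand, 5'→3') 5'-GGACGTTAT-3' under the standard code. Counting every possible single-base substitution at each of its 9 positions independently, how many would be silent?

7

Codon 1 (GGA, Gly): 3 synonymous substitutions.
Codon 2 (CGT, Arg): 3 synonymous substitutions.
Codon 3 (TAT, Tyr): 1 synonymous substitution.
Total: 3 + 3 + 1 = 7.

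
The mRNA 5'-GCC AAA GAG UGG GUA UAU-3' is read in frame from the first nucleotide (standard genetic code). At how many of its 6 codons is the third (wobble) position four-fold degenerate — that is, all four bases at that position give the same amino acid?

2

Codon 1 GCC (Ala): third position 4-fold.
Codon 2 AAA (Lys): third position 2-fold.
Codon 3 GAG (Glu): third position 2-fold.
Codon 4 UGG (Trp): third position 1-fold.
Codon 5 GUA (Val): third position 4-fold.
Codon 6 UAU (Tyr): third position 2-fold.
Four-fold degenerate third positions: 2.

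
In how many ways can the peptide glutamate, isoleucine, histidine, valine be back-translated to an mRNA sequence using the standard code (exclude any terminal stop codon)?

Glu: 2 codons.
Ile: 3 codons.
His: 2 codons.
Val: 4 codons.
2 × 3 × 2 × 4 = 48.

48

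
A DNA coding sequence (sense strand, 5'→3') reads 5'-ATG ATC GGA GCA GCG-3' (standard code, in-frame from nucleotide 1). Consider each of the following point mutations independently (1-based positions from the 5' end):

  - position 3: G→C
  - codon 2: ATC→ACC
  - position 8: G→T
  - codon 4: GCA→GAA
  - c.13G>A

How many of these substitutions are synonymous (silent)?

0

Codon 1: ATG (Met) → ATC (Ile) — missense.
Codon 2: ATC (Ile) → ACC (Thr) — missense.
Codon 3: GGA (Gly) → GTA (Val) — missense.
Codon 4: GCA (Ala) → GAA (Glu) — missense.
Codon 5: GCG (Ala) → ACG (Thr) — missense.
Synonymous: 0 of 5.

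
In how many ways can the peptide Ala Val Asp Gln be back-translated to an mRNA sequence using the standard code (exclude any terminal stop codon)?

Ala: 4 codons.
Val: 4 codons.
Asp: 2 codons.
Gln: 2 codons.
4 × 4 × 2 × 2 = 64.

64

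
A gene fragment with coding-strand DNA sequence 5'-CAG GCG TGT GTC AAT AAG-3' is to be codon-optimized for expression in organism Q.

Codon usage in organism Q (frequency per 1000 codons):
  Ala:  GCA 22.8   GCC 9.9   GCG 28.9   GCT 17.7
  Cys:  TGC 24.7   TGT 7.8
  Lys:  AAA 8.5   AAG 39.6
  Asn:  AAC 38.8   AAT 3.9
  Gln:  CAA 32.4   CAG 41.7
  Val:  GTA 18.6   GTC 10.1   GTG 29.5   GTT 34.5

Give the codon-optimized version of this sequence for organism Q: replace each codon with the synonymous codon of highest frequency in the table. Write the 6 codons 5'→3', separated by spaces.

Codon 1 (Gln): best is CAG at 41.7.
Codon 2 (Ala): best is GCG at 28.9.
Codon 3 (Cys): best is TGC at 24.7.
Codon 4 (Val): best is GTT at 34.5.
Codon 5 (Asn): best is AAC at 38.8.
Codon 6 (Lys): best is AAG at 39.6.

CAG GCG TGC GTT AAC AAG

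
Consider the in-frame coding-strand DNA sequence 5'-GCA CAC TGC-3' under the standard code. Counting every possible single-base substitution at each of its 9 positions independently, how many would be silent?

5

Codon 1 (GCA, Ala): 3 synonymous substitutions.
Codon 2 (CAC, His): 1 synonymous substitution.
Codon 3 (TGC, Cys): 1 synonymous substitution.
Total: 3 + 1 + 1 = 5.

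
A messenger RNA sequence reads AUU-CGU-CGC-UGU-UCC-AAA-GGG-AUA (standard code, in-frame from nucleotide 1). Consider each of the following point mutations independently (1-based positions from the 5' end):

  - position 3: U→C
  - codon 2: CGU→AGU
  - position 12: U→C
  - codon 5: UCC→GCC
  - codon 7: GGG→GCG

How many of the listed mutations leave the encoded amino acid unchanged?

2

Codon 1: AUU (Ile) → AUC (Ile) — synonymous.
Codon 2: CGU (Arg) → AGU (Ser) — missense.
Codon 4: UGU (Cys) → UGC (Cys) — synonymous.
Codon 5: UCC (Ser) → GCC (Ala) — missense.
Codon 7: GGG (Gly) → GCG (Ala) — missense.
Synonymous: 2 of 5.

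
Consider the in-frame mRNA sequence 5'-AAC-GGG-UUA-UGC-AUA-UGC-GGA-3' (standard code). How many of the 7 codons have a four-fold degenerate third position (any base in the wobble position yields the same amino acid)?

2

Codon 1 AAC (Asn): third position 2-fold.
Codon 2 GGG (Gly): third position 4-fold.
Codon 3 UUA (Leu): third position 2-fold.
Codon 4 UGC (Cys): third position 2-fold.
Codon 5 AUA (Ile): third position 3-fold.
Codon 6 UGC (Cys): third position 2-fold.
Codon 7 GGA (Gly): third position 4-fold.
Four-fold degenerate third positions: 2.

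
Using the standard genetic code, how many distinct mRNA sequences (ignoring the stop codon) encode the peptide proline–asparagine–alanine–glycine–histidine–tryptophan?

Pro: 4 codons.
Asn: 2 codons.
Ala: 4 codons.
Gly: 4 codons.
His: 2 codons.
Trp: 1 codon.
4 × 2 × 4 × 4 × 2 × 1 = 256.

256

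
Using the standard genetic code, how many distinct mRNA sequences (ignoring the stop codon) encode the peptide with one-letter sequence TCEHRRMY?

Thr: 4 codons.
Cys: 2 codons.
Glu: 2 codons.
His: 2 codons.
Arg: 6 codons.
Arg: 6 codons.
Met: 1 codon.
Tyr: 2 codons.
4 × 2 × 2 × 2 × 6 × 6 × 1 × 2 = 2304.

2304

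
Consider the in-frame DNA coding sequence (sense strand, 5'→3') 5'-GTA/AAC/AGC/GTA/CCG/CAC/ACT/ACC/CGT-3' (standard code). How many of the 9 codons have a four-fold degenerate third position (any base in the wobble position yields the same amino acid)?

6

Codon 1 GTA (Val): third position 4-fold.
Codon 2 AAC (Asn): third position 2-fold.
Codon 3 AGC (Ser): third position 2-fold.
Codon 4 GTA (Val): third position 4-fold.
Codon 5 CCG (Pro): third position 4-fold.
Codon 6 CAC (His): third position 2-fold.
Codon 7 ACT (Thr): third position 4-fold.
Codon 8 ACC (Thr): third position 4-fold.
Codon 9 CGT (Arg): third position 4-fold.
Four-fold degenerate third positions: 6.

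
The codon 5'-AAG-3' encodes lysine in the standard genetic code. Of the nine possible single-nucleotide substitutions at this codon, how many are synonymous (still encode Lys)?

Position 1: none → 0 synonymous.
Position 2: none → 0 synonymous.
Position 3: AAA → 1 synonymous.
Total: 0 + 0 + 1 = 1.

1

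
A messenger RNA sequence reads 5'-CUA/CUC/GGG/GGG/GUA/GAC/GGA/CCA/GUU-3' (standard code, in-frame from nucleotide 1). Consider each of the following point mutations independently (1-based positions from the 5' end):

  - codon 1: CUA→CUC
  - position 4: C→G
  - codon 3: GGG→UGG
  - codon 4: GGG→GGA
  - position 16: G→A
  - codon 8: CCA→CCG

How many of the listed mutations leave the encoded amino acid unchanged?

3

Codon 1: CUA (Leu) → CUC (Leu) — synonymous.
Codon 2: CUC (Leu) → GUC (Val) — missense.
Codon 3: GGG (Gly) → UGG (Trp) — missense.
Codon 4: GGG (Gly) → GGA (Gly) — synonymous.
Codon 6: GAC (Asp) → AAC (Asn) — missense.
Codon 8: CCA (Pro) → CCG (Pro) — synonymous.
Synonymous: 3 of 6.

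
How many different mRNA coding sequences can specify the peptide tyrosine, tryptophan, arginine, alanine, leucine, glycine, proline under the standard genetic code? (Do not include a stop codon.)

Tyr: 2 codons.
Trp: 1 codon.
Arg: 6 codons.
Ala: 4 codons.
Leu: 6 codons.
Gly: 4 codons.
Pro: 4 codons.
2 × 1 × 6 × 4 × 6 × 4 × 4 = 4608.

4608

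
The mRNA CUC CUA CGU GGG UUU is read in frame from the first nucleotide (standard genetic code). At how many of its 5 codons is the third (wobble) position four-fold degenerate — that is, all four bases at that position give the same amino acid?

4

Codon 1 CUC (Leu): third position 4-fold.
Codon 2 CUA (Leu): third position 4-fold.
Codon 3 CGU (Arg): third position 4-fold.
Codon 4 GGG (Gly): third position 4-fold.
Codon 5 UUU (Phe): third position 2-fold.
Four-fold degenerate third positions: 4.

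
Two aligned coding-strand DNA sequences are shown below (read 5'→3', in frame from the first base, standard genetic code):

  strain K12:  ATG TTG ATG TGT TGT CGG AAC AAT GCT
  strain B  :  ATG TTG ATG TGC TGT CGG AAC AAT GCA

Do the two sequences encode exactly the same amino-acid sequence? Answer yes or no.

yes

Codon 1: ATG Met / ATG Met — identical.
Codon 2: TTG Leu / TTG Leu — identical.
Codon 3: ATG Met / ATG Met — identical.
Codon 4: TGT Cys / TGC Cys — synonymous.
Codon 5: TGT Cys / TGT Cys — identical.
Codon 6: CGG Arg / CGG Arg — identical.
Codon 7: AAC Asn / AAC Asn — identical.
Codon 8: AAT Asn / AAT Asn — identical.
Codon 9: GCT Ala / GCA Ala — synonymous.
Nonsynonymous differences: 0 → same protein.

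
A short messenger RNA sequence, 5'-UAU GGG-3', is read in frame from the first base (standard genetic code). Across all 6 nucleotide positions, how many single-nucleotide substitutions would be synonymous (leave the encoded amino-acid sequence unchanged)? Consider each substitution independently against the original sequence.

4

Codon 1 (UAU, Tyr): 1 synonymous substitution.
Codon 2 (GGG, Gly): 3 synonymous substitutions.
Total: 1 + 3 = 4.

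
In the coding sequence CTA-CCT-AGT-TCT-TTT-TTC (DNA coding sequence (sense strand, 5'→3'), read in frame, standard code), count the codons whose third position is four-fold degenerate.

Codon 1 CTA (Leu): third position 4-fold.
Codon 2 CCT (Pro): third position 4-fold.
Codon 3 AGT (Ser): third position 2-fold.
Codon 4 TCT (Ser): third position 4-fold.
Codon 5 TTT (Phe): third position 2-fold.
Codon 6 TTC (Phe): third position 2-fold.
Four-fold degenerate third positions: 3.

3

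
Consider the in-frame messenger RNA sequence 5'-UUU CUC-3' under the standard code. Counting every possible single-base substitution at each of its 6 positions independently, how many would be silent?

Codon 1 (UUU, Phe): 1 synonymous substitution.
Codon 2 (CUC, Leu): 3 synonymous substitutions.
Total: 1 + 3 = 4.

4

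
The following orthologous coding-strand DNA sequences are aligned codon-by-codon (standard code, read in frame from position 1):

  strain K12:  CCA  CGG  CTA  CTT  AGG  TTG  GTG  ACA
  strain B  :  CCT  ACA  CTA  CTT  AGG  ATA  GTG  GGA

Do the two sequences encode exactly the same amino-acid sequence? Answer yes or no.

no

Codon 1: CCA Pro / CCT Pro — synonymous.
Codon 2: CGG Arg / ACA Thr — nonsynonymous.
Codon 3: CTA Leu / CTA Leu — identical.
Codon 4: CTT Leu / CTT Leu — identical.
Codon 5: AGG Arg / AGG Arg — identical.
Codon 6: TTG Leu / ATA Ile — nonsynonymous.
Codon 7: GTG Val / GTG Val — identical.
Codon 8: ACA Thr / GGA Gly — nonsynonymous.
Nonsynonymous differences: 3 → different protein.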